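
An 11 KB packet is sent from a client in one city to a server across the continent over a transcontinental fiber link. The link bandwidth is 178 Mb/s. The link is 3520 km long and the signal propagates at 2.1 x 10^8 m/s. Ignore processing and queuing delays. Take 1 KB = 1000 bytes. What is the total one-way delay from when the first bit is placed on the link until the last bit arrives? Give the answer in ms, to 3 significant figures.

L = 88000 bits.
Transmission delay = L/R = 88000 / 178000000 = 0.494382 ms.
Propagation delay = d/s = 3520000 m / 210000000 m/s = 16.7619 ms.
Total = 17.3 ms.

17.3 ms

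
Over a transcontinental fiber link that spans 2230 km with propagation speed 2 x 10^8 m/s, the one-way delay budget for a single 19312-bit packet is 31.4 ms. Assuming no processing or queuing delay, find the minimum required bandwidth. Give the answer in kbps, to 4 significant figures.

Propagation delay = 2230000 / 200000000 = 11.15 ms.
Transmission budget = 31.4 − 11.15 = 20.25 ms.
R ≥ L / t_tx = 19312 bits / 0.02025 s = 953.7 kbps.

953.7 kbps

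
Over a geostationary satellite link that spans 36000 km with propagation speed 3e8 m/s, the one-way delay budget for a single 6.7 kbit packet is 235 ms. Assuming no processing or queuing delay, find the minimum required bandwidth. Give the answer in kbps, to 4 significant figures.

58.26 kbps

Propagation delay = 36000000 / 300000000 = 120 ms.
Transmission budget = 235 − 120 = 115 ms.
R ≥ L / t_tx = 6700 bits / 0.115 s = 58.26 kbps.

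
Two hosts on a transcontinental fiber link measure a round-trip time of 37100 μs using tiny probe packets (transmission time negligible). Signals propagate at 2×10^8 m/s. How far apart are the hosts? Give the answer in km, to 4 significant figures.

3710 km

One-way propagation = RTT/2 = 18550 μs.
d = s × t = 200000000 × 0.01855 = 3710 km.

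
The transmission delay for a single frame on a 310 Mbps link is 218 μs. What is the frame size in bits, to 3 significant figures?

67600 bits

L = R × t_tx = 310000000 b/s × 0.000218 s = 67580 bits.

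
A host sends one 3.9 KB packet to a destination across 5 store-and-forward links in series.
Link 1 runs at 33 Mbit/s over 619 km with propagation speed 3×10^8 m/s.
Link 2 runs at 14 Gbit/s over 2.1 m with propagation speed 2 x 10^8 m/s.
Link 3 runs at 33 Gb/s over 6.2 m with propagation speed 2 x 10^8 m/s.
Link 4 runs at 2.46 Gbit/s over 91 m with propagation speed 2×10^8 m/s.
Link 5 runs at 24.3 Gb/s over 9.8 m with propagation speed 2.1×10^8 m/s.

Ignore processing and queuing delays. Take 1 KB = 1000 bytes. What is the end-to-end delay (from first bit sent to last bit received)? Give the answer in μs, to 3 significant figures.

3030 μs

L = 31200 bits.
Transmission delays (L/R per hop): 945.455, 2.22857, 0.945455, 12.6829, 1.28395 μs; sum = 962.595 μs.
Propagation delays (d/s per hop): 2063.33, 0.0105, 0.031, 0.455, 0.0466667 μs; sum = 2063.88 μs.
End-to-end = 3030 μs.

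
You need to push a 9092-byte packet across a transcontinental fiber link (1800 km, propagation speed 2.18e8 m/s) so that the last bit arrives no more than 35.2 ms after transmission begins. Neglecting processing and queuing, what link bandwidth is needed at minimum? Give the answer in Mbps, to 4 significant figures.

L = 72736 bits.
Propagation delay = 1800000 / 2.18e+08 = 8.25688 ms.
Transmission budget = 35.2 − 8.25688 = 26.9431 ms.
R ≥ L / t_tx = 72736 bits / 0.0269431 s = 2.700 Mbps.

2.700 Mbps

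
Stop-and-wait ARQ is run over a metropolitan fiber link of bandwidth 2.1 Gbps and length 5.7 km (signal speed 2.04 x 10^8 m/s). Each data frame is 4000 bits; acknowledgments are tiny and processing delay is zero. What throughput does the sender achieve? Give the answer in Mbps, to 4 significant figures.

t_tx = L/R = 4000/2100000000 = 1.90476e-06 s.
t_prop = 5700/204000000 = 2.79412e-05 s; RTT = 5.58824e-05 s.
Cycle = t_tx + RTT = 5.77871e-05 s.
Throughput = L / cycle = 4000 / 5.77871e-05 = 69.22 Mbps.

69.22 Mbps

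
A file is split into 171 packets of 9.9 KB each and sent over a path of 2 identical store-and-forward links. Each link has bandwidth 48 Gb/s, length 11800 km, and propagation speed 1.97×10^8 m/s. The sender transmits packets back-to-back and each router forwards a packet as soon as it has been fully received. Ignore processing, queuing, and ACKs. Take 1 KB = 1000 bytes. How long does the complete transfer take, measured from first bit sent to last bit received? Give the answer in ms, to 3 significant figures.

120 ms

Per-hop transmission t_tx = L/R = 79200/48000000000 = 0.00165 ms.
Per-hop propagation t_prop = 11800000/197000000 = 59.8985 ms.
Pipeline fill: first packet needs 2·t_tx to clear all hops; remaining 170 packets each add one t_tx.
Total = (2+171-1)·t_tx + 2·t_prop = 172·0.00165 + 2·59.8985 = 120 ms.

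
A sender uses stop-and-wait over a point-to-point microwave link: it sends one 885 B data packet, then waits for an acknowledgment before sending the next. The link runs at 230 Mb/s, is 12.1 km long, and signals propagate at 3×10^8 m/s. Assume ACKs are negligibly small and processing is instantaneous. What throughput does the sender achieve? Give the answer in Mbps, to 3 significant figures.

t_tx = L/R = 7080/230000000 = 3.07826e-05 s.
t_prop = 12100/300000000 = 4.03333e-05 s; RTT = 8.06667e-05 s.
Cycle = t_tx + RTT = 0.000111449 s.
Throughput = L / cycle = 7080 / 0.000111449 = 63.5 Mbps.

63.5 Mbps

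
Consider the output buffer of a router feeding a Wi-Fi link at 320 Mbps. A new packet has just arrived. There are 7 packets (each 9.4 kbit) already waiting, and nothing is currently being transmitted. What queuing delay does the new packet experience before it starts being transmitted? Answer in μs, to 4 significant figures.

Each queued packet: L/R = 9400/320000000 = 29.375 μs.
7 queued → 205.625 μs.
Queuing delay = 205.6 μs.

205.6 μs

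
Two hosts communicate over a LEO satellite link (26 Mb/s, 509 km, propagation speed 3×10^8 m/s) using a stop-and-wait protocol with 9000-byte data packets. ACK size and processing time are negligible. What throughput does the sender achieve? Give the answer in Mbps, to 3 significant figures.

11.7 Mbps

t_tx = L/R = 72000/26000000 = 0.00276923 s.
t_prop = 509000/300000000 = 0.00169667 s; RTT = 0.00339333 s.
Cycle = t_tx + RTT = 0.00616256 s.
Throughput = L / cycle = 72000 / 0.00616256 = 11.7 Mbps.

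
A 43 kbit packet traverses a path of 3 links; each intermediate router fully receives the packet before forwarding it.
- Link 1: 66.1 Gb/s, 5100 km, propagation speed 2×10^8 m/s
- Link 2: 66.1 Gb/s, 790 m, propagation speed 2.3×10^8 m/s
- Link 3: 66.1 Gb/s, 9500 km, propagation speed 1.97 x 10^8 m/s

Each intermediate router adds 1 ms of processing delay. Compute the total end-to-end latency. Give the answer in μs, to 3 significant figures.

L = 43000 bits.
Transmission delay per hop = L/R = 43000/6.61e+10 = 0.65053 μs; 3 hops → 1.95159 μs.
Propagation delays (d/s per hop): 25500, 3.43478, 48223.4 μs; sum = 73726.8 μs.
Processing at 2 router(s): 2 × 1 ms = 2000 μs.
End-to-end = 75700 μs.

75700 μs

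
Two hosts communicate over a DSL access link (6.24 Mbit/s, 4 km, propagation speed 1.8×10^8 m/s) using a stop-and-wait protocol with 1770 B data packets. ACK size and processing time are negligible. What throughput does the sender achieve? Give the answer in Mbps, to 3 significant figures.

6.12 Mbps

t_tx = L/R = 14160/6240000 = 0.00226923 s.
t_prop = 4000/180000000 = 2.22222e-05 s; RTT = 4.44444e-05 s.
Cycle = t_tx + RTT = 0.00231368 s.
Throughput = L / cycle = 14160 / 0.00231368 = 6.12 Mbps.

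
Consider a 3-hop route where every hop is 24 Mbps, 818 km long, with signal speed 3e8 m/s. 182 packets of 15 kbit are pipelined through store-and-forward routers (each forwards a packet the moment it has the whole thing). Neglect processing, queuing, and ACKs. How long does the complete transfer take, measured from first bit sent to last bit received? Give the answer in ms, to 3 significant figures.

Per-hop transmission t_tx = L/R = 15000/24000000 = 0.625 ms.
Per-hop propagation t_prop = 818000/300000000 = 2.72667 ms.
Pipeline fill: first packet needs 3·t_tx to clear all hops; remaining 181 packets each add one t_tx.
Total = (3+182-1)·t_tx + 3·t_prop = 184·0.625 + 3·2.72667 = 123 ms.

123 ms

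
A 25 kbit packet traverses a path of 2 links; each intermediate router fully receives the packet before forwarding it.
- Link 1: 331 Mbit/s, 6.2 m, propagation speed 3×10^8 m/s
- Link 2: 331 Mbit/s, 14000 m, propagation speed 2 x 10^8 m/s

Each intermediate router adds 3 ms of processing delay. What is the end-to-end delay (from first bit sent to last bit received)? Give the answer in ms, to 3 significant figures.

L = 25000 bits.
Transmission delay per hop = L/R = 25000/331000000 = 0.0755287 ms; 2 hops → 0.151057 ms.
Propagation delays (d/s per hop): 2.06667e-05, 0.07 ms; sum = 0.0700207 ms.
Processing at 1 router(s): 1 × 3 ms = 3 ms.
End-to-end = 3.22 ms.

3.22 ms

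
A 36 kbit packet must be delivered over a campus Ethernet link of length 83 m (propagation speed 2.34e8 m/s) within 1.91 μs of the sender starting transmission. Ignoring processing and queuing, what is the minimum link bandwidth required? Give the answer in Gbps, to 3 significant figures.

Propagation delay = 83 / 234000000 = 0.354701 μs.
Transmission budget = 1.91 − 0.354701 = 1.5553 μs.
R ≥ L / t_tx = 36000 bits / 1.5553e-06 s = 23.1 Gbps.

23.1 Gbps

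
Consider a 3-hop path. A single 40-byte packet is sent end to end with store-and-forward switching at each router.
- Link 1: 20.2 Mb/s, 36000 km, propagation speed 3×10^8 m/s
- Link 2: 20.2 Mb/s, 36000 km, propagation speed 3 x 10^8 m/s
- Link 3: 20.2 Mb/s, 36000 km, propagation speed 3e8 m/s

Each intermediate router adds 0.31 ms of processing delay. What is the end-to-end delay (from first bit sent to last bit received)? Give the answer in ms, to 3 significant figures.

L = 40 × 8 = 320 bits.
Transmission delay per hop = L/R = 320/20200000 = 0.0158416 ms; 3 hops → 0.0475248 ms.
Propagation delays (d/s per hop): 120, 120, 120 ms; sum = 360 ms.
Processing at 2 router(s): 2 × 0.31 ms = 0.62 ms.
End-to-end = 361 ms.

361 ms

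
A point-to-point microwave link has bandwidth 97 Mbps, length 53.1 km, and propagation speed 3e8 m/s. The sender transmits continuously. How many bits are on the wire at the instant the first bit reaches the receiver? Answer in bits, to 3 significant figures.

17200 bits

Propagation delay = 53100 / 300000000 = 0.000177 s.
BDP = R × t_prop = 97000000 × 0.000177 = 17169 bits.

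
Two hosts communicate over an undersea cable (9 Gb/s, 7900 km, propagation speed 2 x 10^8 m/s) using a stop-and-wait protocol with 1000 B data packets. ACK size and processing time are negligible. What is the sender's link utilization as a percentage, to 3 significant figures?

0.00113 %

t_tx = L/R = 8000/9000000000 = 8.88889e-07 s.
t_prop = 7900000/200000000 = 0.0395 s; RTT = 0.079 s.
Cycle = t_tx + RTT = 0.0790009 s.
Utilization = t_tx / cycle = 8.88889e-07/0.0790009 = 0.00113 %.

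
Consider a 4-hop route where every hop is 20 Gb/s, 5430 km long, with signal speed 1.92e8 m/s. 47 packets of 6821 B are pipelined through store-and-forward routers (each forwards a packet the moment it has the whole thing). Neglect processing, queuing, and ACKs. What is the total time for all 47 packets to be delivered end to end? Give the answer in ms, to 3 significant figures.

Per-hop transmission t_tx = L/R = 54568/20000000000 = 0.0027284 ms.
Per-hop propagation t_prop = 5430000/192000000 = 28.2813 ms.
Pipeline fill: first packet needs 4·t_tx to clear all hops; remaining 46 packets each add one t_tx.
Total = (4+47-1)·t_tx + 4·t_prop = 50·0.0027284 + 4·28.2813 = 113 ms.

113 ms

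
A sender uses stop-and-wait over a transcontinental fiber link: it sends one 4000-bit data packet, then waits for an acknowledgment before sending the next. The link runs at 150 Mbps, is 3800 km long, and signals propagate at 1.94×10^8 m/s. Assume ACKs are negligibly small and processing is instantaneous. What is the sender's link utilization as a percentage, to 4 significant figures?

t_tx = L/R = 4000/150000000 = 2.66667e-05 s.
t_prop = 3800000/194000000 = 0.0195876 s; RTT = 0.0391753 s.
Cycle = t_tx + RTT = 0.0392019 s.
Utilization = t_tx / cycle = 2.66667e-05/0.0392019 = 0.06802 %.

0.06802 %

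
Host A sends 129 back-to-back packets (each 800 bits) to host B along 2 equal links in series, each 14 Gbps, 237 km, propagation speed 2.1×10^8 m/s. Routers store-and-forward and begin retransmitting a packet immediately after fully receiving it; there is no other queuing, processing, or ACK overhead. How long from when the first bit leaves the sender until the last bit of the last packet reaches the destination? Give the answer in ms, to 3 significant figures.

Per-hop transmission t_tx = L/R = 800/14000000000 = 5.71429e-05 ms.
Per-hop propagation t_prop = 237000/210000000 = 1.12857 ms.
Pipeline fill: first packet needs 2·t_tx to clear all hops; remaining 128 packets each add one t_tx.
Total = (2+129-1)·t_tx + 2·t_prop = 130·5.71429e-05 + 2·1.12857 = 2.26 ms.

2.26 ms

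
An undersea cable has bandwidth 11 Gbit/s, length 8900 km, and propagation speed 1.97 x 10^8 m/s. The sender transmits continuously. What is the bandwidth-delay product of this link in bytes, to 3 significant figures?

Propagation delay = 8900000 / 197000000 = 0.0451777 s.
BDP = R × t_prop = 11000000000 × 0.0451777 = 496954000 bits.
In bytes: 496954000/8 = 62100000 bytes.

62100000 bytes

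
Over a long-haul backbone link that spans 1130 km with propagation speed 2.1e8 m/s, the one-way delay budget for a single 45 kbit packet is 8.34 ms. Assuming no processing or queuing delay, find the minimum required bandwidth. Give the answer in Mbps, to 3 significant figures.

15.2 Mbps

Propagation delay = 1130000 / 210000000 = 5.38095 ms.
Transmission budget = 8.34 − 5.38095 = 2.95905 ms.
R ≥ L / t_tx = 45000 bits / 0.00295905 s = 15.2 Mbps.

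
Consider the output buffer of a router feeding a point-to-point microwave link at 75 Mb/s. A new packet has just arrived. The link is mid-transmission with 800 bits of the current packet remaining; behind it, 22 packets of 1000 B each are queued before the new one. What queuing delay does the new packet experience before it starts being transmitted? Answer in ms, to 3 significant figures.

2.36 ms

Each queued packet: L/R = 8000/75000000 = 0.106667 ms.
22 queued → 2.34667 ms.
Plus remaining 800 bits of current packet: 0.0106667 ms.
Queuing delay = 2.36 ms.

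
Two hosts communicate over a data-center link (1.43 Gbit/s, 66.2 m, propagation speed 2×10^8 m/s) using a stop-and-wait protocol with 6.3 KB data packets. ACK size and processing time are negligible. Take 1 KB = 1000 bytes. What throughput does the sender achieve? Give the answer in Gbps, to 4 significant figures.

t_tx = L/R = 50400/1430000000 = 3.52448e-05 s.
t_prop = 66.2/200000000 = 3.31e-07 s; RTT = 6.62e-07 s.
Cycle = t_tx + RTT = 3.59068e-05 s.
Throughput = L / cycle = 50400 / 3.59068e-05 = 1.404 Gbps.

1.404 Gbps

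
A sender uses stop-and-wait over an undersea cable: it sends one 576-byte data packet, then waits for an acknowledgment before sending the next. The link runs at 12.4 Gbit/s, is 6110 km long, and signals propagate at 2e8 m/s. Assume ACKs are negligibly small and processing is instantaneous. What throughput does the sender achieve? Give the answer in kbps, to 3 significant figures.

75.4 kbps

t_tx = L/R = 4608/12400000000 = 3.71613e-07 s.
t_prop = 6110000/200000000 = 0.03055 s; RTT = 0.0611 s.
Cycle = t_tx + RTT = 0.0611004 s.
Throughput = L / cycle = 4608 / 0.0611004 = 75.4 kbps.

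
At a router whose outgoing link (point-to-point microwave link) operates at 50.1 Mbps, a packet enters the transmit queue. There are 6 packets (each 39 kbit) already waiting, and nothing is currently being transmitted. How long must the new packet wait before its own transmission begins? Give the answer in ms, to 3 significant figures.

4.67 ms

Each queued packet: L/R = 39000/50100000 = 0.778443 ms.
6 queued → 4.67066 ms.
Queuing delay = 4.67 ms.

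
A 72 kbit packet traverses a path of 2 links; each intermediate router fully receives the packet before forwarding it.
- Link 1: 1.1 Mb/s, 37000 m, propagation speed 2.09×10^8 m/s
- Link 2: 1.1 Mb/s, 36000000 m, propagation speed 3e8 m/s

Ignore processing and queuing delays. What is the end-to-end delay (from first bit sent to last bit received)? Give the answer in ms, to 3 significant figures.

251 ms

L = 72000 bits.
Transmission delay per hop = L/R = 72000/1100000 = 65.4545 ms; 2 hops → 130.909 ms.
Propagation delays (d/s per hop): 0.177033, 120 ms; sum = 120.177 ms.
End-to-end = 251 ms.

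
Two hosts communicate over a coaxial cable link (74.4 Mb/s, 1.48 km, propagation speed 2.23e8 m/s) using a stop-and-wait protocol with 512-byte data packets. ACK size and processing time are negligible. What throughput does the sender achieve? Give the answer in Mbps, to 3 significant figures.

t_tx = L/R = 4096/74400000 = 5.50538e-05 s.
t_prop = 1480/223000000 = 6.63677e-06 s; RTT = 1.32735e-05 s.
Cycle = t_tx + RTT = 6.83273e-05 s.
Throughput = L / cycle = 4096 / 6.83273e-05 = 59.9 Mbps.

59.9 Mbps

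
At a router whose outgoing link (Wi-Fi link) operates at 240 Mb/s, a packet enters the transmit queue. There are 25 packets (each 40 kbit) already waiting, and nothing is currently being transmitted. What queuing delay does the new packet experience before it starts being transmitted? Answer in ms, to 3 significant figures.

4.17 ms

Each queued packet: L/R = 40000/240000000 = 0.166667 ms.
25 queued → 4.16667 ms.
Queuing delay = 4.17 ms.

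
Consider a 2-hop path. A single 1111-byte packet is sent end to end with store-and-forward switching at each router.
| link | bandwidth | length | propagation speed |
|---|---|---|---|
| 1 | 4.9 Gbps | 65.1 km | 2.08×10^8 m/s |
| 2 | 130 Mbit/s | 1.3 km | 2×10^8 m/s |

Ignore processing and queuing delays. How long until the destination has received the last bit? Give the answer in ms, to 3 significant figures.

L = 1111 × 8 = 8888 bits.
Transmission delays (L/R per hop): 0.00181388, 0.0683692 ms; sum = 0.0701831 ms.
Propagation delays (d/s per hop): 0.312981, 0.0065 ms; sum = 0.319481 ms.
End-to-end = 0.390 ms.

0.390 ms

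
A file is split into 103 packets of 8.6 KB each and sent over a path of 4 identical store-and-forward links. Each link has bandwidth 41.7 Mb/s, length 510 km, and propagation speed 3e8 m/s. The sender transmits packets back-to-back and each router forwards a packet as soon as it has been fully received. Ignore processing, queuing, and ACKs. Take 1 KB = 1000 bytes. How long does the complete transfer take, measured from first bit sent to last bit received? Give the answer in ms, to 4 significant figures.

Per-hop transmission t_tx = L/R = 68800/41700000 = 1.64988 ms.
Per-hop propagation t_prop = 510000/300000000 = 1.7 ms.
Pipeline fill: first packet needs 4·t_tx to clear all hops; remaining 102 packets each add one t_tx.
Total = (4+103-1)·t_tx + 4·t_prop = 106·1.64988 + 4·1.7 = 181.7 ms.

181.7 ms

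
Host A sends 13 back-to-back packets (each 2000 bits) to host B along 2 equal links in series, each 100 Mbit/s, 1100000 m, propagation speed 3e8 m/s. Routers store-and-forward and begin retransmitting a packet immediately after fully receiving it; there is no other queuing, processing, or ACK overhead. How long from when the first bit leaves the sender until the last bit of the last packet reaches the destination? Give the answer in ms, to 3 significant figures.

7.61 ms

Per-hop transmission t_tx = L/R = 2000/100000000 = 0.02 ms.
Per-hop propagation t_prop = 1100000/300000000 = 3.66667 ms.
Pipeline fill: first packet needs 2·t_tx to clear all hops; remaining 12 packets each add one t_tx.
Total = (2+13-1)·t_tx + 2·t_prop = 14·0.02 + 2·3.66667 = 7.61 ms.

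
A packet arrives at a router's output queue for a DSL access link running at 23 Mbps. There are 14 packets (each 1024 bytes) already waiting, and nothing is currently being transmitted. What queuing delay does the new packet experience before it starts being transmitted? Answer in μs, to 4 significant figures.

4986 μs

Each queued packet: L/R = 8192/23000000 = 356.174 μs.
14 queued → 4986.43 μs.
Queuing delay = 4986 μs.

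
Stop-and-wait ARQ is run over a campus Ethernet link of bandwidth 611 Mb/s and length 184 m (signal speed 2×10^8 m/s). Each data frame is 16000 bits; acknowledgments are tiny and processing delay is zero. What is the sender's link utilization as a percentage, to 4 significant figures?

93.43 %

t_tx = L/R = 16000/611000000 = 2.61866e-05 s.
t_prop = 184/200000000 = 9.2e-07 s; RTT = 1.84e-06 s.
Cycle = t_tx + RTT = 2.80266e-05 s.
Utilization = t_tx / cycle = 2.61866e-05/2.80266e-05 = 93.43 %.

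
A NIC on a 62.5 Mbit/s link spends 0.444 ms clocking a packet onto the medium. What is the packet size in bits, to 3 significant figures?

L = R × t_tx = 62500000 b/s × 0.000444 s = 27750 bits.

27800 bits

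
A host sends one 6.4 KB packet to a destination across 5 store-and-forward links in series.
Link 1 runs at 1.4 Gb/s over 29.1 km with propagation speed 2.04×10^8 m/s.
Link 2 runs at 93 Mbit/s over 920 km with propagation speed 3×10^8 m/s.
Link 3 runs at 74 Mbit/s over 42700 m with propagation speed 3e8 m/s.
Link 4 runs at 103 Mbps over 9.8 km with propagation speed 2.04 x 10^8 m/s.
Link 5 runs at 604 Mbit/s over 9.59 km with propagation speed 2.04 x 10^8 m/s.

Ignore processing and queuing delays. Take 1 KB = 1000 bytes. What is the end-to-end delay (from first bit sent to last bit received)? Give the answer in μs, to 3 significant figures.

L = 51200 bits.
Transmission delays (L/R per hop): 36.5714, 550.538, 691.892, 497.087, 84.7682 μs; sum = 1860.86 μs.
Propagation delays (d/s per hop): 142.647, 3066.67, 142.333, 48.0392, 47.0098 μs; sum = 3446.7 μs.
End-to-end = 5310 μs.

5310 μs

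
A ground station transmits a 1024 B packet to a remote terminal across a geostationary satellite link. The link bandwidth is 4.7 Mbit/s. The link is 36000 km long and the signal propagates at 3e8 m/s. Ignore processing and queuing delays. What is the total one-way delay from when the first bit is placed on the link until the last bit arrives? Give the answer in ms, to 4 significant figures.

121.7 ms

L = 1024 × 8 = 8192 bits.
Transmission delay = L/R = 8192 / 4700000 = 1.74298 ms.
Propagation delay = d/s = 36000000 m / 300000000 m/s = 120 ms.
Total = 121.7 ms.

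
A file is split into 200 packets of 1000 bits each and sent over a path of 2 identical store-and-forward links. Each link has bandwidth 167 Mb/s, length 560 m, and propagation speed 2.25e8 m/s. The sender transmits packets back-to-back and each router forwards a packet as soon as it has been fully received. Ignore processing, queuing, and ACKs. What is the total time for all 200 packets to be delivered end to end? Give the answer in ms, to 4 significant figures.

Per-hop transmission t_tx = L/R = 1000/167000000 = 0.00598802 ms.
Per-hop propagation t_prop = 560/225000000 = 0.00248889 ms.
Pipeline fill: first packet needs 2·t_tx to clear all hops; remaining 199 packets each add one t_tx.
Total = (2+200-1)·t_tx + 2·t_prop = 201·0.00598802 + 2·0.00248889 = 1.209 ms.

1.209 ms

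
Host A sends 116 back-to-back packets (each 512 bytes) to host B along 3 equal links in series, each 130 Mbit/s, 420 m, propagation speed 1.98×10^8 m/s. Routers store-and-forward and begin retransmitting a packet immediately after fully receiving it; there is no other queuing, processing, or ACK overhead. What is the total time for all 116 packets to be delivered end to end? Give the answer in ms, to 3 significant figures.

Per-hop transmission t_tx = L/R = 4096/130000000 = 0.0315077 ms.
Per-hop propagation t_prop = 420/198000000 = 0.00212121 ms.
Pipeline fill: first packet needs 3·t_tx to clear all hops; remaining 115 packets each add one t_tx.
Total = (3+116-1)·t_tx + 3·t_prop = 118·0.0315077 + 3·0.00212121 = 3.72 ms.

3.72 ms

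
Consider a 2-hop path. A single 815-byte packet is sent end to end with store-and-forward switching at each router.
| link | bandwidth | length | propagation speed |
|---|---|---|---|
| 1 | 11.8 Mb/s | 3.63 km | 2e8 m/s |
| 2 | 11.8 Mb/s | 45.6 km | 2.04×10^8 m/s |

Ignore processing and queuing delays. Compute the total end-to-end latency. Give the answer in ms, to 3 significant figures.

L = 815 × 8 = 6520 bits.
Transmission delay per hop = L/R = 6520/11800000 = 0.552542 ms; 2 hops → 1.10508 ms.
Propagation delays (d/s per hop): 0.01815, 0.223529 ms; sum = 0.241679 ms.
End-to-end = 1.35 ms.

1.35 ms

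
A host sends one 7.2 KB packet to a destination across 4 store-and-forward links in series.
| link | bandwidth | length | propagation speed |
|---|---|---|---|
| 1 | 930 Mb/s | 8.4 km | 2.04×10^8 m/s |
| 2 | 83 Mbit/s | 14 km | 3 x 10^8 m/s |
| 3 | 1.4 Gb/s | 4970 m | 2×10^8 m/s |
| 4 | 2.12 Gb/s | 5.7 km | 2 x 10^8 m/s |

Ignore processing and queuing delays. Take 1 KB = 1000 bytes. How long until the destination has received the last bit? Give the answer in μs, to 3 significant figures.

965 μs

L = 57600 bits.
Transmission delays (L/R per hop): 61.9355, 693.976, 41.1429, 27.1698 μs; sum = 824.224 μs.
Propagation delays (d/s per hop): 41.1765, 46.6667, 24.85, 28.5 μs; sum = 141.193 μs.
End-to-end = 965 μs.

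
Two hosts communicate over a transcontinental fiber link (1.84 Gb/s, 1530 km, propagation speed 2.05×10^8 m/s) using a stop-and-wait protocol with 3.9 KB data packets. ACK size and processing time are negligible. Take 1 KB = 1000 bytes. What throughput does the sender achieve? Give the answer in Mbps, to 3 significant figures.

t_tx = L/R = 31200/1840000000 = 1.69565e-05 s.
t_prop = 1530000/2.05e+08 = 0.00746341 s; RTT = 0.0149268 s.
Cycle = t_tx + RTT = 0.0149438 s.
Throughput = L / cycle = 31200 / 0.0149438 = 2.09 Mbps.

2.09 Mbps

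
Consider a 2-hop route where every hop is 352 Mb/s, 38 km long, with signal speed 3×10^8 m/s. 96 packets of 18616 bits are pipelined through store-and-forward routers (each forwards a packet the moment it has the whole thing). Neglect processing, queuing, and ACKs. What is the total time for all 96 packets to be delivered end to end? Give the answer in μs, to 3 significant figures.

5380 μs

Per-hop transmission t_tx = L/R = 18616/352000000 = 52.8864 μs.
Per-hop propagation t_prop = 38000/300000000 = 126.667 μs.
Pipeline fill: first packet needs 2·t_tx to clear all hops; remaining 95 packets each add one t_tx.
Total = (2+96-1)·t_tx + 2·t_prop = 97·52.8864 + 2·126.667 = 5380 μs.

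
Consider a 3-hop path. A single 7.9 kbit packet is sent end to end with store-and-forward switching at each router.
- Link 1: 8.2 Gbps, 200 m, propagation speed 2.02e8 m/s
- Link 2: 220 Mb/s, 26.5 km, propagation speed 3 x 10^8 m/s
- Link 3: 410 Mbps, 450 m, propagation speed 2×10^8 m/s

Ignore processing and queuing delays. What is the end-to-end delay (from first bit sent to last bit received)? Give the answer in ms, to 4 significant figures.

L = 7900 bits.
Transmission delays (L/R per hop): 0.000963415, 0.0359091, 0.0192683 ms; sum = 0.0561408 ms.
Propagation delays (d/s per hop): 0.000990099, 0.0883333, 0.00225 ms; sum = 0.0915734 ms.
End-to-end = 0.1477 ms.

0.1477 ms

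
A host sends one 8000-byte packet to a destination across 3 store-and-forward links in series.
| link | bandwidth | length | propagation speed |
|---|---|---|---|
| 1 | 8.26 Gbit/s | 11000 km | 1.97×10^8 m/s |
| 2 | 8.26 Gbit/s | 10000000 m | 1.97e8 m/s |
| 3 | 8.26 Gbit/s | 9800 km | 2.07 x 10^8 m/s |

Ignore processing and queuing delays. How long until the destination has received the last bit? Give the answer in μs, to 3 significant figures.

154000 μs

L = 8000 × 8 = 64000 bits.
Transmission delay per hop = L/R = 64000/8260000000 = 7.74818 μs; 3 hops → 23.2446 μs.
Propagation delays (d/s per hop): 55837.6, 50761.4, 47343 μs; sum = 153942 μs.
End-to-end = 154000 μs.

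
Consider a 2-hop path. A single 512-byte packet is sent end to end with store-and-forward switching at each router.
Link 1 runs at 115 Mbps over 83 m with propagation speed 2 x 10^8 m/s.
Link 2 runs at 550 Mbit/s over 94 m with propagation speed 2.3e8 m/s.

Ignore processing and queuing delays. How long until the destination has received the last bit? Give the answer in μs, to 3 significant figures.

43.9 μs

L = 512 × 8 = 4096 bits.
Transmission delays (L/R per hop): 35.6174, 7.44727 μs; sum = 43.0647 μs.
Propagation delays (d/s per hop): 0.415, 0.408696 μs; sum = 0.823696 μs.
End-to-end = 43.9 μs.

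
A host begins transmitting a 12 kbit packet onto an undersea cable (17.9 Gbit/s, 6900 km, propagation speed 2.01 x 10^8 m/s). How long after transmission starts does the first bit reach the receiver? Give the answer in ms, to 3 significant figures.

First bit experiences only propagation delay: d/s = 6900000/2.01e+08 = 34.3 ms.

34.3 ms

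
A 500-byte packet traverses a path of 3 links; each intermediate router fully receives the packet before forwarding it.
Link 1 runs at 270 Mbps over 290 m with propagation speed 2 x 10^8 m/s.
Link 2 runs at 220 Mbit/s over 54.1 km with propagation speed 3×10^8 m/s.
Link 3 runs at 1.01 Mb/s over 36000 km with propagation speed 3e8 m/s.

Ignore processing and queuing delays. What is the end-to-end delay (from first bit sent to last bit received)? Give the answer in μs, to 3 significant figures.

L = 500 × 8 = 4000 bits.
Transmission delays (L/R per hop): 14.8148, 18.1818, 3960.4 μs; sum = 3993.39 μs.
Propagation delays (d/s per hop): 1.45, 180.333, 120000 μs; sum = 120182 μs.
End-to-end = 124000 μs.

124000 μs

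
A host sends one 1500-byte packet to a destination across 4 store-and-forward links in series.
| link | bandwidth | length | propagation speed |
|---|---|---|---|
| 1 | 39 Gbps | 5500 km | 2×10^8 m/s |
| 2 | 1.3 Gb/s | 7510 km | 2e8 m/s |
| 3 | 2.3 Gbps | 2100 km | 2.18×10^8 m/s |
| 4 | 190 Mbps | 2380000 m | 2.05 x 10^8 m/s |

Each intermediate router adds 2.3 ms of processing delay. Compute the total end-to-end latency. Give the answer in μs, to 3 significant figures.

L = 1500 × 8 = 12000 bits.
Transmission delays (L/R per hop): 0.307692, 9.23077, 5.21739, 63.1579 μs; sum = 77.9137 μs.
Propagation delays (d/s per hop): 27500, 37550, 9633.03, 11609.8 μs; sum = 86292.8 μs.
Processing at 3 router(s): 3 × 2.3 ms = 6900 μs.
End-to-end = 93300 μs.

93300 μs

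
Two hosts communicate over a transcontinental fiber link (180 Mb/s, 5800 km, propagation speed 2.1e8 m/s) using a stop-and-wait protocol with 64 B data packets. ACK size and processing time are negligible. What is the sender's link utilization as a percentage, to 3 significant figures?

0.00515 %

t_tx = L/R = 512/180000000 = 2.84444e-06 s.
t_prop = 5800000/210000000 = 0.027619 s; RTT = 0.0552381 s.
Cycle = t_tx + RTT = 0.0552409 s.
Utilization = t_tx / cycle = 2.84444e-06/0.0552409 = 0.00515 %.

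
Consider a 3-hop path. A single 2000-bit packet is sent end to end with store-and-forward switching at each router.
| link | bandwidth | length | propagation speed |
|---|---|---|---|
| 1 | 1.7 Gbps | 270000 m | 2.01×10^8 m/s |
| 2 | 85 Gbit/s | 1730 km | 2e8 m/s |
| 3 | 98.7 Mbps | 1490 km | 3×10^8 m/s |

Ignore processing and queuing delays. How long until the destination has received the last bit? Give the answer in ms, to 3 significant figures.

Transmission delays (L/R per hop): 0.00117647, 2.35294e-05, 0.0202634 ms; sum = 0.0214634 ms.
Propagation delays (d/s per hop): 1.34328, 8.65, 4.96667 ms; sum = 14.96 ms.
End-to-end = 15.0 ms.

15.0 ms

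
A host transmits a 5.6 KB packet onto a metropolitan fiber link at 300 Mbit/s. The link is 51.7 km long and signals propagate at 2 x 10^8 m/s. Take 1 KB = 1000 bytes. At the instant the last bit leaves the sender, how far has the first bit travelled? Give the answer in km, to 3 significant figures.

t_tx = L/R = 44800/300000000 = 0.000149333 s.
Distance = s × t_tx = 200000000 × 0.000149333 = 29.9 km.

29.9 km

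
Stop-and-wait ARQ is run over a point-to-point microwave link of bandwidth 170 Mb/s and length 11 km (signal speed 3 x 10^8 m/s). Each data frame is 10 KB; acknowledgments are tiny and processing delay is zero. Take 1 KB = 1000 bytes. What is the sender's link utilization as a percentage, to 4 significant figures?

t_tx = L/R = 80000/170000000 = 0.000470588 s.
t_prop = 11000/300000000 = 3.66667e-05 s; RTT = 7.33333e-05 s.
Cycle = t_tx + RTT = 0.000543922 s.
Utilization = t_tx / cycle = 0.000470588/0.000543922 = 86.52 %.

86.52 %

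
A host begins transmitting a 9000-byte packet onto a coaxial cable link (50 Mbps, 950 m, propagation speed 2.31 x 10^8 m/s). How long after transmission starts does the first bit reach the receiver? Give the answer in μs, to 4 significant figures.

4.113 μs

First bit experiences only propagation delay: d/s = 950/231000000 = 4.113 μs.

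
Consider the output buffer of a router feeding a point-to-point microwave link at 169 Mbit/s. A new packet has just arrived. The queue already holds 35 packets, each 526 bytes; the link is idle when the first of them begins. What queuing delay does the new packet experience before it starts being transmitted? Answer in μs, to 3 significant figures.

Each queued packet: L/R = 4208/169000000 = 24.8994 μs.
35 queued → 871.479 μs.
Queuing delay = 871 μs.

871 μs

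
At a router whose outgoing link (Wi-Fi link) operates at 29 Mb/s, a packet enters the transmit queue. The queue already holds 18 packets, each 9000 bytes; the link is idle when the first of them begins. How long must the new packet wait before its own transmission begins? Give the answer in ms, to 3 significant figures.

44.7 ms

Each queued packet: L/R = 72000/29000000 = 2.48276 ms.
18 queued → 44.6897 ms.
Queuing delay = 44.7 ms.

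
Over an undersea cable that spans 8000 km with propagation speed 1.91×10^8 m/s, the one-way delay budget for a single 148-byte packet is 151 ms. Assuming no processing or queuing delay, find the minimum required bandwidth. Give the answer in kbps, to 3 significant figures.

L = 1184 bits.
Propagation delay = 8000000 / 191000000 = 41.8848 ms.
Transmission budget = 151 − 41.8848 = 109.115 ms.
R ≥ L / t_tx = 1184 bits / 0.109115 s = 10.9 kbps.

10.9 kbps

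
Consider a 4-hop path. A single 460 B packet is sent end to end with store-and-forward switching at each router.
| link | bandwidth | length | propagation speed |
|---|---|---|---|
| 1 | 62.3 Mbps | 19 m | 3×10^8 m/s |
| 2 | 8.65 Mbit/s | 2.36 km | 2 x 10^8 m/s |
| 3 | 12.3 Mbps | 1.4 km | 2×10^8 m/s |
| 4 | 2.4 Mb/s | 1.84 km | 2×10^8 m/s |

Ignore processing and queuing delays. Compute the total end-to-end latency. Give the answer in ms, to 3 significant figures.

L = 460 × 8 = 3680 bits.
Transmission delays (L/R per hop): 0.059069, 0.425434, 0.299187, 1.53333 ms; sum = 2.31702 ms.
Propagation delays (d/s per hop): 6.33333e-05, 0.0118, 0.007, 0.0092 ms; sum = 0.0280633 ms.
End-to-end = 2.35 ms.

2.35 ms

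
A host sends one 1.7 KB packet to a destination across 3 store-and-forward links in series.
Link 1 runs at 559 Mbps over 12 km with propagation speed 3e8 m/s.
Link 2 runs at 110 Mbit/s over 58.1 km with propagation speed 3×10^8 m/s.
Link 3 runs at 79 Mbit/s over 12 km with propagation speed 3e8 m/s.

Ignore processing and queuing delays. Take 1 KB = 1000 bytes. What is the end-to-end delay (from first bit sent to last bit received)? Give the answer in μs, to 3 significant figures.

594 μs

L = 13600 bits.
Transmission delays (L/R per hop): 24.3292, 123.636, 172.152 μs; sum = 320.117 μs.
Propagation delays (d/s per hop): 40, 193.667, 40 μs; sum = 273.667 μs.
End-to-end = 594 μs.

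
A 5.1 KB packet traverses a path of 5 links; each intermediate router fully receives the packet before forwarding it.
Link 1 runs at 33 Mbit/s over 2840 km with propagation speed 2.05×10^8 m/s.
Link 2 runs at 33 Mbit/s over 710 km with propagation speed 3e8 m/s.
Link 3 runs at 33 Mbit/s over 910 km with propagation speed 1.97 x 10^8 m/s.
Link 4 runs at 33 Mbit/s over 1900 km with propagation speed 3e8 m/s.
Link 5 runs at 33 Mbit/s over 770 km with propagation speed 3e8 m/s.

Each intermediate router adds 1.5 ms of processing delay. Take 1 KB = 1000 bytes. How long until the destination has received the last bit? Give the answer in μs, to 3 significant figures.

41900 μs

L = 40800 bits.
Transmission delay per hop = L/R = 40800/33000000 = 1236.36 μs; 5 hops → 6181.82 μs.
Propagation delays (d/s per hop): 13853.7, 2366.67, 4619.29, 6333.33, 2566.67 μs; sum = 29739.6 μs.
Processing at 4 router(s): 4 × 1.5 ms = 6000 μs.
End-to-end = 41900 μs.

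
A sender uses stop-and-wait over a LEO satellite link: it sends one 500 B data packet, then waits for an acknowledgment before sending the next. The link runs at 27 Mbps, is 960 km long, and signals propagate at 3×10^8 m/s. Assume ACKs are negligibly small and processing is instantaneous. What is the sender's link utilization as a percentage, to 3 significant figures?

2.26 %

t_tx = L/R = 4000/27000000 = 0.000148148 s.
t_prop = 960000/300000000 = 0.0032 s; RTT = 0.0064 s.
Cycle = t_tx + RTT = 0.00654815 s.
Utilization = t_tx / cycle = 0.000148148/0.00654815 = 2.26 %.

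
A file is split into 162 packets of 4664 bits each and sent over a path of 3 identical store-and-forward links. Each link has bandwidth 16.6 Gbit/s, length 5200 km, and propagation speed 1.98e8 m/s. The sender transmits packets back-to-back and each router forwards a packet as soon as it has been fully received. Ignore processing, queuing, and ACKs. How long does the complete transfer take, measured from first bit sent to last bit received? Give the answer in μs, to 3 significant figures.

Per-hop transmission t_tx = L/R = 4664/1.66e+10 = 0.280964 μs.
Per-hop propagation t_prop = 5200000/198000000 = 26262.6 μs.
Pipeline fill: first packet needs 3·t_tx to clear all hops; remaining 161 packets each add one t_tx.
Total = (3+162-1)·t_tx + 3·t_prop = 164·0.280964 + 3·26262.6 = 78800 μs.

78800 μs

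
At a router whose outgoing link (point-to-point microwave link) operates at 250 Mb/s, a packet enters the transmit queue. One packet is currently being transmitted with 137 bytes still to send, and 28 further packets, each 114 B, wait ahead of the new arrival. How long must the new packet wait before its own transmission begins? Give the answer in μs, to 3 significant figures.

107 μs

Each queued packet: L/R = 912/250000000 = 3.648 μs.
28 queued → 102.144 μs.
Plus remaining 1096 bits of current packet: 4.384 μs.
Queuing delay = 107 μs.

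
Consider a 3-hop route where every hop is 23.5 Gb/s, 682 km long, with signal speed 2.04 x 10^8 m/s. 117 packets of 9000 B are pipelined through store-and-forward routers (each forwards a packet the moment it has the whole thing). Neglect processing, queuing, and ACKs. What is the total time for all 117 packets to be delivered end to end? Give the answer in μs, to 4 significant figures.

10390 μs

Per-hop transmission t_tx = L/R = 72000/23500000000 = 3.06383 μs.
Per-hop propagation t_prop = 682000/204000000 = 3343.14 μs.
Pipeline fill: first packet needs 3·t_tx to clear all hops; remaining 116 packets each add one t_tx.
Total = (3+117-1)·t_tx + 3·t_prop = 119·3.06383 + 3·3343.14 = 10390 μs.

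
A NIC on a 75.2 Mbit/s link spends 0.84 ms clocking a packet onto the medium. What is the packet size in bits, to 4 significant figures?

L = R × t_tx = 75200000 b/s × 0.00084 s = 63168 bits.

63170 bits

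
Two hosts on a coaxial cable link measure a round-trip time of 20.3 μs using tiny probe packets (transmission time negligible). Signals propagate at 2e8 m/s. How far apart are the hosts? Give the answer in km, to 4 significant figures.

2.030 km

One-way propagation = RTT/2 = 10.15 μs.
d = s × t = 200000000 × 1.015e-05 = 2.030 km.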